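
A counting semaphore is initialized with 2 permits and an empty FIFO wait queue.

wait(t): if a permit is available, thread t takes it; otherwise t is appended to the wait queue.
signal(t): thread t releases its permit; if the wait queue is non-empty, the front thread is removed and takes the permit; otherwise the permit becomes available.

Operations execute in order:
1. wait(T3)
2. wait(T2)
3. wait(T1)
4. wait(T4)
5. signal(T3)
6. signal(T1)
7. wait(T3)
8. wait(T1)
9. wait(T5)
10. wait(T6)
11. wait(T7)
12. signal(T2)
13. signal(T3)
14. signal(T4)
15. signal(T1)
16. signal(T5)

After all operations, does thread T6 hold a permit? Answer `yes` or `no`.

Step 1: wait(T3) -> count=1 queue=[] holders={T3}
Step 2: wait(T2) -> count=0 queue=[] holders={T2,T3}
Step 3: wait(T1) -> count=0 queue=[T1] holders={T2,T3}
Step 4: wait(T4) -> count=0 queue=[T1,T4] holders={T2,T3}
Step 5: signal(T3) -> count=0 queue=[T4] holders={T1,T2}
Step 6: signal(T1) -> count=0 queue=[] holders={T2,T4}
Step 7: wait(T3) -> count=0 queue=[T3] holders={T2,T4}
Step 8: wait(T1) -> count=0 queue=[T3,T1] holders={T2,T4}
Step 9: wait(T5) -> count=0 queue=[T3,T1,T5] holders={T2,T4}
Step 10: wait(T6) -> count=0 queue=[T3,T1,T5,T6] holders={T2,T4}
Step 11: wait(T7) -> count=0 queue=[T3,T1,T5,T6,T7] holders={T2,T4}
Step 12: signal(T2) -> count=0 queue=[T1,T5,T6,T7] holders={T3,T4}
Step 13: signal(T3) -> count=0 queue=[T5,T6,T7] holders={T1,T4}
Step 14: signal(T4) -> count=0 queue=[T6,T7] holders={T1,T5}
Step 15: signal(T1) -> count=0 queue=[T7] holders={T5,T6}
Step 16: signal(T5) -> count=0 queue=[] holders={T6,T7}
Final holders: {T6,T7} -> T6 in holders

Answer: yes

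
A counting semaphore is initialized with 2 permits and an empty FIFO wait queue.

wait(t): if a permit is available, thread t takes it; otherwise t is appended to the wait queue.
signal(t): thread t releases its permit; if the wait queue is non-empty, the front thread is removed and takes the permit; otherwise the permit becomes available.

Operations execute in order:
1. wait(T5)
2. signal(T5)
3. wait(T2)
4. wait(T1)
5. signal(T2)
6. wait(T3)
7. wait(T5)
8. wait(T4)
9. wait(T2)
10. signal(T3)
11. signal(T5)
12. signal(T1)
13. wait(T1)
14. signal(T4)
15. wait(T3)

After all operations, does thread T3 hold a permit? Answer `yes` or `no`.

Answer: no

Derivation:
Step 1: wait(T5) -> count=1 queue=[] holders={T5}
Step 2: signal(T5) -> count=2 queue=[] holders={none}
Step 3: wait(T2) -> count=1 queue=[] holders={T2}
Step 4: wait(T1) -> count=0 queue=[] holders={T1,T2}
Step 5: signal(T2) -> count=1 queue=[] holders={T1}
Step 6: wait(T3) -> count=0 queue=[] holders={T1,T3}
Step 7: wait(T5) -> count=0 queue=[T5] holders={T1,T3}
Step 8: wait(T4) -> count=0 queue=[T5,T4] holders={T1,T3}
Step 9: wait(T2) -> count=0 queue=[T5,T4,T2] holders={T1,T3}
Step 10: signal(T3) -> count=0 queue=[T4,T2] holders={T1,T5}
Step 11: signal(T5) -> count=0 queue=[T2] holders={T1,T4}
Step 12: signal(T1) -> count=0 queue=[] holders={T2,T4}
Step 13: wait(T1) -> count=0 queue=[T1] holders={T2,T4}
Step 14: signal(T4) -> count=0 queue=[] holders={T1,T2}
Step 15: wait(T3) -> count=0 queue=[T3] holders={T1,T2}
Final holders: {T1,T2} -> T3 not in holders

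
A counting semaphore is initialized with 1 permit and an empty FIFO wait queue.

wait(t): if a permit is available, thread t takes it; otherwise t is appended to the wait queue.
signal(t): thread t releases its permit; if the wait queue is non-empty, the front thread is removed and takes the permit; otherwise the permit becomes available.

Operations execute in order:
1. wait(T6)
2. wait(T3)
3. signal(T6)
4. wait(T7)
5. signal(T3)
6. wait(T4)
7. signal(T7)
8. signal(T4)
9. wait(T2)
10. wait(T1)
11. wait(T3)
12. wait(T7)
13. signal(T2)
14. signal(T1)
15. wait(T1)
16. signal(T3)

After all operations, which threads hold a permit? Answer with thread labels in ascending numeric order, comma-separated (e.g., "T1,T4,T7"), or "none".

Step 1: wait(T6) -> count=0 queue=[] holders={T6}
Step 2: wait(T3) -> count=0 queue=[T3] holders={T6}
Step 3: signal(T6) -> count=0 queue=[] holders={T3}
Step 4: wait(T7) -> count=0 queue=[T7] holders={T3}
Step 5: signal(T3) -> count=0 queue=[] holders={T7}
Step 6: wait(T4) -> count=0 queue=[T4] holders={T7}
Step 7: signal(T7) -> count=0 queue=[] holders={T4}
Step 8: signal(T4) -> count=1 queue=[] holders={none}
Step 9: wait(T2) -> count=0 queue=[] holders={T2}
Step 10: wait(T1) -> count=0 queue=[T1] holders={T2}
Step 11: wait(T3) -> count=0 queue=[T1,T3] holders={T2}
Step 12: wait(T7) -> count=0 queue=[T1,T3,T7] holders={T2}
Step 13: signal(T2) -> count=0 queue=[T3,T7] holders={T1}
Step 14: signal(T1) -> count=0 queue=[T7] holders={T3}
Step 15: wait(T1) -> count=0 queue=[T7,T1] holders={T3}
Step 16: signal(T3) -> count=0 queue=[T1] holders={T7}
Final holders: T7

Answer: T7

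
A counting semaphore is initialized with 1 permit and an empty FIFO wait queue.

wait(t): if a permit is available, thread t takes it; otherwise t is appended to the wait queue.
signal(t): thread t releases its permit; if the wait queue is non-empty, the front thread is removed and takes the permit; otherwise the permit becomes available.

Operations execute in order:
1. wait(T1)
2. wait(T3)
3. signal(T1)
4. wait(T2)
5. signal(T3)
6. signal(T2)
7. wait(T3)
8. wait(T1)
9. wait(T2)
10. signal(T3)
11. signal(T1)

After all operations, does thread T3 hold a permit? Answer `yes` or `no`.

Answer: no

Derivation:
Step 1: wait(T1) -> count=0 queue=[] holders={T1}
Step 2: wait(T3) -> count=0 queue=[T3] holders={T1}
Step 3: signal(T1) -> count=0 queue=[] holders={T3}
Step 4: wait(T2) -> count=0 queue=[T2] holders={T3}
Step 5: signal(T3) -> count=0 queue=[] holders={T2}
Step 6: signal(T2) -> count=1 queue=[] holders={none}
Step 7: wait(T3) -> count=0 queue=[] holders={T3}
Step 8: wait(T1) -> count=0 queue=[T1] holders={T3}
Step 9: wait(T2) -> count=0 queue=[T1,T2] holders={T3}
Step 10: signal(T3) -> count=0 queue=[T2] holders={T1}
Step 11: signal(T1) -> count=0 queue=[] holders={T2}
Final holders: {T2} -> T3 not in holders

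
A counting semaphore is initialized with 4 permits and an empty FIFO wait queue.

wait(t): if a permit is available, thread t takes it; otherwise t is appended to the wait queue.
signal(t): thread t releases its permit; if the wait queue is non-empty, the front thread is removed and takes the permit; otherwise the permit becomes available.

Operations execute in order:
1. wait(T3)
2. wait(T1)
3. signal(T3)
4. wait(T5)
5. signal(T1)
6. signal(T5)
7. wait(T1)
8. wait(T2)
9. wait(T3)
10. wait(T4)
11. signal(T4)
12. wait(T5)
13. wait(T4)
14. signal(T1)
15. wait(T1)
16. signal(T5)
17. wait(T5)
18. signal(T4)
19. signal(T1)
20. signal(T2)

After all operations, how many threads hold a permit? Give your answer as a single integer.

Answer: 2

Derivation:
Step 1: wait(T3) -> count=3 queue=[] holders={T3}
Step 2: wait(T1) -> count=2 queue=[] holders={T1,T3}
Step 3: signal(T3) -> count=3 queue=[] holders={T1}
Step 4: wait(T5) -> count=2 queue=[] holders={T1,T5}
Step 5: signal(T1) -> count=3 queue=[] holders={T5}
Step 6: signal(T5) -> count=4 queue=[] holders={none}
Step 7: wait(T1) -> count=3 queue=[] holders={T1}
Step 8: wait(T2) -> count=2 queue=[] holders={T1,T2}
Step 9: wait(T3) -> count=1 queue=[] holders={T1,T2,T3}
Step 10: wait(T4) -> count=0 queue=[] holders={T1,T2,T3,T4}
Step 11: signal(T4) -> count=1 queue=[] holders={T1,T2,T3}
Step 12: wait(T5) -> count=0 queue=[] holders={T1,T2,T3,T5}
Step 13: wait(T4) -> count=0 queue=[T4] holders={T1,T2,T3,T5}
Step 14: signal(T1) -> count=0 queue=[] holders={T2,T3,T4,T5}
Step 15: wait(T1) -> count=0 queue=[T1] holders={T2,T3,T4,T5}
Step 16: signal(T5) -> count=0 queue=[] holders={T1,T2,T3,T4}
Step 17: wait(T5) -> count=0 queue=[T5] holders={T1,T2,T3,T4}
Step 18: signal(T4) -> count=0 queue=[] holders={T1,T2,T3,T5}
Step 19: signal(T1) -> count=1 queue=[] holders={T2,T3,T5}
Step 20: signal(T2) -> count=2 queue=[] holders={T3,T5}
Final holders: {T3,T5} -> 2 thread(s)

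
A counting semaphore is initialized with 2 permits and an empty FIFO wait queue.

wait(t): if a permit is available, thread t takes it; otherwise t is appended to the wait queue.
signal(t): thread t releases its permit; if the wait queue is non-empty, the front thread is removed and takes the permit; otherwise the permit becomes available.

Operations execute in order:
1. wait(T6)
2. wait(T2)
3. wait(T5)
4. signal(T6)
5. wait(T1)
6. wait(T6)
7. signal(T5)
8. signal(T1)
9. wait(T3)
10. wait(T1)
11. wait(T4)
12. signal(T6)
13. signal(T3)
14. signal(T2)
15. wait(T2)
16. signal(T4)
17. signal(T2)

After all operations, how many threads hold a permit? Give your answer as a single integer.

Step 1: wait(T6) -> count=1 queue=[] holders={T6}
Step 2: wait(T2) -> count=0 queue=[] holders={T2,T6}
Step 3: wait(T5) -> count=0 queue=[T5] holders={T2,T6}
Step 4: signal(T6) -> count=0 queue=[] holders={T2,T5}
Step 5: wait(T1) -> count=0 queue=[T1] holders={T2,T5}
Step 6: wait(T6) -> count=0 queue=[T1,T6] holders={T2,T5}
Step 7: signal(T5) -> count=0 queue=[T6] holders={T1,T2}
Step 8: signal(T1) -> count=0 queue=[] holders={T2,T6}
Step 9: wait(T3) -> count=0 queue=[T3] holders={T2,T6}
Step 10: wait(T1) -> count=0 queue=[T3,T1] holders={T2,T6}
Step 11: wait(T4) -> count=0 queue=[T3,T1,T4] holders={T2,T6}
Step 12: signal(T6) -> count=0 queue=[T1,T4] holders={T2,T3}
Step 13: signal(T3) -> count=0 queue=[T4] holders={T1,T2}
Step 14: signal(T2) -> count=0 queue=[] holders={T1,T4}
Step 15: wait(T2) -> count=0 queue=[T2] holders={T1,T4}
Step 16: signal(T4) -> count=0 queue=[] holders={T1,T2}
Step 17: signal(T2) -> count=1 queue=[] holders={T1}
Final holders: {T1} -> 1 thread(s)

Answer: 1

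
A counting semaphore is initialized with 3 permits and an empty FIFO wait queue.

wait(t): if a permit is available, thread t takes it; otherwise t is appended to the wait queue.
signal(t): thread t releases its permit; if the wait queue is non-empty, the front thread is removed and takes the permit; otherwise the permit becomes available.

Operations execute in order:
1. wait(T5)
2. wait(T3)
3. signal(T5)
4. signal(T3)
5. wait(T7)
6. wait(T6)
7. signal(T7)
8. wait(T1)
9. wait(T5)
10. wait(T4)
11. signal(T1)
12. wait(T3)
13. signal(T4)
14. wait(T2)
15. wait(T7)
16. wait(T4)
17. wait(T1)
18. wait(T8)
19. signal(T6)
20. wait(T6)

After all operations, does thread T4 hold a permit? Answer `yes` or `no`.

Answer: no

Derivation:
Step 1: wait(T5) -> count=2 queue=[] holders={T5}
Step 2: wait(T3) -> count=1 queue=[] holders={T3,T5}
Step 3: signal(T5) -> count=2 queue=[] holders={T3}
Step 4: signal(T3) -> count=3 queue=[] holders={none}
Step 5: wait(T7) -> count=2 queue=[] holders={T7}
Step 6: wait(T6) -> count=1 queue=[] holders={T6,T7}
Step 7: signal(T7) -> count=2 queue=[] holders={T6}
Step 8: wait(T1) -> count=1 queue=[] holders={T1,T6}
Step 9: wait(T5) -> count=0 queue=[] holders={T1,T5,T6}
Step 10: wait(T4) -> count=0 queue=[T4] holders={T1,T5,T6}
Step 11: signal(T1) -> count=0 queue=[] holders={T4,T5,T6}
Step 12: wait(T3) -> count=0 queue=[T3] holders={T4,T5,T6}
Step 13: signal(T4) -> count=0 queue=[] holders={T3,T5,T6}
Step 14: wait(T2) -> count=0 queue=[T2] holders={T3,T5,T6}
Step 15: wait(T7) -> count=0 queue=[T2,T7] holders={T3,T5,T6}
Step 16: wait(T4) -> count=0 queue=[T2,T7,T4] holders={T3,T5,T6}
Step 17: wait(T1) -> count=0 queue=[T2,T7,T4,T1] holders={T3,T5,T6}
Step 18: wait(T8) -> count=0 queue=[T2,T7,T4,T1,T8] holders={T3,T5,T6}
Step 19: signal(T6) -> count=0 queue=[T7,T4,T1,T8] holders={T2,T3,T5}
Step 20: wait(T6) -> count=0 queue=[T7,T4,T1,T8,T6] holders={T2,T3,T5}
Final holders: {T2,T3,T5} -> T4 not in holders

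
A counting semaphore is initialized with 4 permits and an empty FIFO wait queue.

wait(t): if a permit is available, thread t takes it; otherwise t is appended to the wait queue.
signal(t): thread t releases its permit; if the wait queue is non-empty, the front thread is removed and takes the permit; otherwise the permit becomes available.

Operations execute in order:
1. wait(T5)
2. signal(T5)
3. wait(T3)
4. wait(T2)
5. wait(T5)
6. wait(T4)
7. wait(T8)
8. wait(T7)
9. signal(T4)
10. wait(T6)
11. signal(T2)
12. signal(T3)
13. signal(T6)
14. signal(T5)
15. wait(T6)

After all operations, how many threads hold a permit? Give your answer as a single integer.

Step 1: wait(T5) -> count=3 queue=[] holders={T5}
Step 2: signal(T5) -> count=4 queue=[] holders={none}
Step 3: wait(T3) -> count=3 queue=[] holders={T3}
Step 4: wait(T2) -> count=2 queue=[] holders={T2,T3}
Step 5: wait(T5) -> count=1 queue=[] holders={T2,T3,T5}
Step 6: wait(T4) -> count=0 queue=[] holders={T2,T3,T4,T5}
Step 7: wait(T8) -> count=0 queue=[T8] holders={T2,T3,T4,T5}
Step 8: wait(T7) -> count=0 queue=[T8,T7] holders={T2,T3,T4,T5}
Step 9: signal(T4) -> count=0 queue=[T7] holders={T2,T3,T5,T8}
Step 10: wait(T6) -> count=0 queue=[T7,T6] holders={T2,T3,T5,T8}
Step 11: signal(T2) -> count=0 queue=[T6] holders={T3,T5,T7,T8}
Step 12: signal(T3) -> count=0 queue=[] holders={T5,T6,T7,T8}
Step 13: signal(T6) -> count=1 queue=[] holders={T5,T7,T8}
Step 14: signal(T5) -> count=2 queue=[] holders={T7,T8}
Step 15: wait(T6) -> count=1 queue=[] holders={T6,T7,T8}
Final holders: {T6,T7,T8} -> 3 thread(s)

Answer: 3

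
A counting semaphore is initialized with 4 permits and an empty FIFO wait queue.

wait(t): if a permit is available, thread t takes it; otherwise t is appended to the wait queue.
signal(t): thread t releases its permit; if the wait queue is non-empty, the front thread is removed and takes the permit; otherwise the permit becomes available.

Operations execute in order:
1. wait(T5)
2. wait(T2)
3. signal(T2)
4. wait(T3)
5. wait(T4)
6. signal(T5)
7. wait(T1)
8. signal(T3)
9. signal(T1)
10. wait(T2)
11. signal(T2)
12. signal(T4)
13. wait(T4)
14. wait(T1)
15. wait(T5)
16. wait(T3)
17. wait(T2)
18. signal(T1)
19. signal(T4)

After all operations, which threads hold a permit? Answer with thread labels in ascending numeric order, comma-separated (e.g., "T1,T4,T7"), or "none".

Step 1: wait(T5) -> count=3 queue=[] holders={T5}
Step 2: wait(T2) -> count=2 queue=[] holders={T2,T5}
Step 3: signal(T2) -> count=3 queue=[] holders={T5}
Step 4: wait(T3) -> count=2 queue=[] holders={T3,T5}
Step 5: wait(T4) -> count=1 queue=[] holders={T3,T4,T5}
Step 6: signal(T5) -> count=2 queue=[] holders={T3,T4}
Step 7: wait(T1) -> count=1 queue=[] holders={T1,T3,T4}
Step 8: signal(T3) -> count=2 queue=[] holders={T1,T4}
Step 9: signal(T1) -> count=3 queue=[] holders={T4}
Step 10: wait(T2) -> count=2 queue=[] holders={T2,T4}
Step 11: signal(T2) -> count=3 queue=[] holders={T4}
Step 12: signal(T4) -> count=4 queue=[] holders={none}
Step 13: wait(T4) -> count=3 queue=[] holders={T4}
Step 14: wait(T1) -> count=2 queue=[] holders={T1,T4}
Step 15: wait(T5) -> count=1 queue=[] holders={T1,T4,T5}
Step 16: wait(T3) -> count=0 queue=[] holders={T1,T3,T4,T5}
Step 17: wait(T2) -> count=0 queue=[T2] holders={T1,T3,T4,T5}
Step 18: signal(T1) -> count=0 queue=[] holders={T2,T3,T4,T5}
Step 19: signal(T4) -> count=1 queue=[] holders={T2,T3,T5}
Final holders: T2,T3,T5

Answer: T2,T3,T5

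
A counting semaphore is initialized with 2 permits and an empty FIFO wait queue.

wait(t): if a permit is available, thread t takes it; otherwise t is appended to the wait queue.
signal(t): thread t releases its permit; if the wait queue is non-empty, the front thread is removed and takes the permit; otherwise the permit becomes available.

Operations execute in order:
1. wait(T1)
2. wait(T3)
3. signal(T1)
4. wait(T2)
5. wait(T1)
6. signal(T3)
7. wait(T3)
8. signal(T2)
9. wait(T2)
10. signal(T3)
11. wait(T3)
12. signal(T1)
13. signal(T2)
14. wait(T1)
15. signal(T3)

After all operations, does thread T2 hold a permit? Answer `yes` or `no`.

Step 1: wait(T1) -> count=1 queue=[] holders={T1}
Step 2: wait(T3) -> count=0 queue=[] holders={T1,T3}
Step 3: signal(T1) -> count=1 queue=[] holders={T3}
Step 4: wait(T2) -> count=0 queue=[] holders={T2,T3}
Step 5: wait(T1) -> count=0 queue=[T1] holders={T2,T3}
Step 6: signal(T3) -> count=0 queue=[] holders={T1,T2}
Step 7: wait(T3) -> count=0 queue=[T3] holders={T1,T2}
Step 8: signal(T2) -> count=0 queue=[] holders={T1,T3}
Step 9: wait(T2) -> count=0 queue=[T2] holders={T1,T3}
Step 10: signal(T3) -> count=0 queue=[] holders={T1,T2}
Step 11: wait(T3) -> count=0 queue=[T3] holders={T1,T2}
Step 12: signal(T1) -> count=0 queue=[] holders={T2,T3}
Step 13: signal(T2) -> count=1 queue=[] holders={T3}
Step 14: wait(T1) -> count=0 queue=[] holders={T1,T3}
Step 15: signal(T3) -> count=1 queue=[] holders={T1}
Final holders: {T1} -> T2 not in holders

Answer: no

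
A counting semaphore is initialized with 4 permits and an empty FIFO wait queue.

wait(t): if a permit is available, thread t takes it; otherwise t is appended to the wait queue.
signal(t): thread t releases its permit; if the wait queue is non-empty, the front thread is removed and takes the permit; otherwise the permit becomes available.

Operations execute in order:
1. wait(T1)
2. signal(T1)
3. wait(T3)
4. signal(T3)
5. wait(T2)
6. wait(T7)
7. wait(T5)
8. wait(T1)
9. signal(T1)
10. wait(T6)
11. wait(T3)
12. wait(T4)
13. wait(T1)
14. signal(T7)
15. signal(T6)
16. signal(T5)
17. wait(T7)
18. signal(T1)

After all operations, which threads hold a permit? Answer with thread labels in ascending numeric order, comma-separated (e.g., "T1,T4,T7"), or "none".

Step 1: wait(T1) -> count=3 queue=[] holders={T1}
Step 2: signal(T1) -> count=4 queue=[] holders={none}
Step 3: wait(T3) -> count=3 queue=[] holders={T3}
Step 4: signal(T3) -> count=4 queue=[] holders={none}
Step 5: wait(T2) -> count=3 queue=[] holders={T2}
Step 6: wait(T7) -> count=2 queue=[] holders={T2,T7}
Step 7: wait(T5) -> count=1 queue=[] holders={T2,T5,T7}
Step 8: wait(T1) -> count=0 queue=[] holders={T1,T2,T5,T7}
Step 9: signal(T1) -> count=1 queue=[] holders={T2,T5,T7}
Step 10: wait(T6) -> count=0 queue=[] holders={T2,T5,T6,T7}
Step 11: wait(T3) -> count=0 queue=[T3] holders={T2,T5,T6,T7}
Step 12: wait(T4) -> count=0 queue=[T3,T4] holders={T2,T5,T6,T7}
Step 13: wait(T1) -> count=0 queue=[T3,T4,T1] holders={T2,T5,T6,T7}
Step 14: signal(T7) -> count=0 queue=[T4,T1] holders={T2,T3,T5,T6}
Step 15: signal(T6) -> count=0 queue=[T1] holders={T2,T3,T4,T5}
Step 16: signal(T5) -> count=0 queue=[] holders={T1,T2,T3,T4}
Step 17: wait(T7) -> count=0 queue=[T7] holders={T1,T2,T3,T4}
Step 18: signal(T1) -> count=0 queue=[] holders={T2,T3,T4,T7}
Final holders: T2,T3,T4,T7

Answer: T2,T3,T4,T7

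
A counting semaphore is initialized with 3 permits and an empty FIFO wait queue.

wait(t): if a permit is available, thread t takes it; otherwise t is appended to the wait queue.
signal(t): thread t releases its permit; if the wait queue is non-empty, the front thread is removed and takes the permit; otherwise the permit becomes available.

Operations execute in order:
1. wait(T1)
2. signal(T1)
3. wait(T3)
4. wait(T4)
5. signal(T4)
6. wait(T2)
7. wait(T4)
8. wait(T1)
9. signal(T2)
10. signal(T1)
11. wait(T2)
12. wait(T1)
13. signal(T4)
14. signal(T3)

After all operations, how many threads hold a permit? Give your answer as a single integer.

Answer: 2

Derivation:
Step 1: wait(T1) -> count=2 queue=[] holders={T1}
Step 2: signal(T1) -> count=3 queue=[] holders={none}
Step 3: wait(T3) -> count=2 queue=[] holders={T3}
Step 4: wait(T4) -> count=1 queue=[] holders={T3,T4}
Step 5: signal(T4) -> count=2 queue=[] holders={T3}
Step 6: wait(T2) -> count=1 queue=[] holders={T2,T3}
Step 7: wait(T4) -> count=0 queue=[] holders={T2,T3,T4}
Step 8: wait(T1) -> count=0 queue=[T1] holders={T2,T3,T4}
Step 9: signal(T2) -> count=0 queue=[] holders={T1,T3,T4}
Step 10: signal(T1) -> count=1 queue=[] holders={T3,T4}
Step 11: wait(T2) -> count=0 queue=[] holders={T2,T3,T4}
Step 12: wait(T1) -> count=0 queue=[T1] holders={T2,T3,T4}
Step 13: signal(T4) -> count=0 queue=[] holders={T1,T2,T3}
Step 14: signal(T3) -> count=1 queue=[] holders={T1,T2}
Final holders: {T1,T2} -> 2 thread(s)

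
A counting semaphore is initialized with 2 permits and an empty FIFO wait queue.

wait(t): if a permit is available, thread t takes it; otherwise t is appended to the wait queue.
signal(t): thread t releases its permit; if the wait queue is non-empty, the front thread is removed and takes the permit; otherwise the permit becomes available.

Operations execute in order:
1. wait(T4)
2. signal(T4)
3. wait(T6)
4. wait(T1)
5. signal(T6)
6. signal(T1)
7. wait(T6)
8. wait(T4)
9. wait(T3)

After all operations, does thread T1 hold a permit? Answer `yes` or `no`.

Step 1: wait(T4) -> count=1 queue=[] holders={T4}
Step 2: signal(T4) -> count=2 queue=[] holders={none}
Step 3: wait(T6) -> count=1 queue=[] holders={T6}
Step 4: wait(T1) -> count=0 queue=[] holders={T1,T6}
Step 5: signal(T6) -> count=1 queue=[] holders={T1}
Step 6: signal(T1) -> count=2 queue=[] holders={none}
Step 7: wait(T6) -> count=1 queue=[] holders={T6}
Step 8: wait(T4) -> count=0 queue=[] holders={T4,T6}
Step 9: wait(T3) -> count=0 queue=[T3] holders={T4,T6}
Final holders: {T4,T6} -> T1 not in holders

Answer: no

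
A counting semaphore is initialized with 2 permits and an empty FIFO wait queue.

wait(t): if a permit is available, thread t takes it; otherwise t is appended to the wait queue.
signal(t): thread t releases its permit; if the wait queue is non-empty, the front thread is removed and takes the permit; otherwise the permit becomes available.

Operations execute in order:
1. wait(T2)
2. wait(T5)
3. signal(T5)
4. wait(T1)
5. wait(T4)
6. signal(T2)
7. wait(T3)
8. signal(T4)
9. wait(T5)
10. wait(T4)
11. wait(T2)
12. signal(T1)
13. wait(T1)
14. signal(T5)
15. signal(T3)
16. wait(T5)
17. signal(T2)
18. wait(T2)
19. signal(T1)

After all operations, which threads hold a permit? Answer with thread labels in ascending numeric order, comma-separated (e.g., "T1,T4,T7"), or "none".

Step 1: wait(T2) -> count=1 queue=[] holders={T2}
Step 2: wait(T5) -> count=0 queue=[] holders={T2,T5}
Step 3: signal(T5) -> count=1 queue=[] holders={T2}
Step 4: wait(T1) -> count=0 queue=[] holders={T1,T2}
Step 5: wait(T4) -> count=0 queue=[T4] holders={T1,T2}
Step 6: signal(T2) -> count=0 queue=[] holders={T1,T4}
Step 7: wait(T3) -> count=0 queue=[T3] holders={T1,T4}
Step 8: signal(T4) -> count=0 queue=[] holders={T1,T3}
Step 9: wait(T5) -> count=0 queue=[T5] holders={T1,T3}
Step 10: wait(T4) -> count=0 queue=[T5,T4] holders={T1,T3}
Step 11: wait(T2) -> count=0 queue=[T5,T4,T2] holders={T1,T3}
Step 12: signal(T1) -> count=0 queue=[T4,T2] holders={T3,T5}
Step 13: wait(T1) -> count=0 queue=[T4,T2,T1] holders={T3,T5}
Step 14: signal(T5) -> count=0 queue=[T2,T1] holders={T3,T4}
Step 15: signal(T3) -> count=0 queue=[T1] holders={T2,T4}
Step 16: wait(T5) -> count=0 queue=[T1,T5] holders={T2,T4}
Step 17: signal(T2) -> count=0 queue=[T5] holders={T1,T4}
Step 18: wait(T2) -> count=0 queue=[T5,T2] holders={T1,T4}
Step 19: signal(T1) -> count=0 queue=[T2] holders={T4,T5}
Final holders: T4,T5

Answer: T4,T5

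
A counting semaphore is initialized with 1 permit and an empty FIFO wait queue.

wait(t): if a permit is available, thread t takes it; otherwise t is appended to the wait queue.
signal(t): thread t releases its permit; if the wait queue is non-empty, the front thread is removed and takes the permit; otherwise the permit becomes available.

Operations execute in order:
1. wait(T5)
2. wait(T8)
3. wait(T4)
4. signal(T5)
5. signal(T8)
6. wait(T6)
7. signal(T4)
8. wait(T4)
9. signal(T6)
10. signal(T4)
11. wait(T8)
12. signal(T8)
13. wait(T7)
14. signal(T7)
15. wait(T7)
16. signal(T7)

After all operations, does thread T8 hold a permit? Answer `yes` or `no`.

Answer: no

Derivation:
Step 1: wait(T5) -> count=0 queue=[] holders={T5}
Step 2: wait(T8) -> count=0 queue=[T8] holders={T5}
Step 3: wait(T4) -> count=0 queue=[T8,T4] holders={T5}
Step 4: signal(T5) -> count=0 queue=[T4] holders={T8}
Step 5: signal(T8) -> count=0 queue=[] holders={T4}
Step 6: wait(T6) -> count=0 queue=[T6] holders={T4}
Step 7: signal(T4) -> count=0 queue=[] holders={T6}
Step 8: wait(T4) -> count=0 queue=[T4] holders={T6}
Step 9: signal(T6) -> count=0 queue=[] holders={T4}
Step 10: signal(T4) -> count=1 queue=[] holders={none}
Step 11: wait(T8) -> count=0 queue=[] holders={T8}
Step 12: signal(T8) -> count=1 queue=[] holders={none}
Step 13: wait(T7) -> count=0 queue=[] holders={T7}
Step 14: signal(T7) -> count=1 queue=[] holders={none}
Step 15: wait(T7) -> count=0 queue=[] holders={T7}
Step 16: signal(T7) -> count=1 queue=[] holders={none}
Final holders: {none} -> T8 not in holders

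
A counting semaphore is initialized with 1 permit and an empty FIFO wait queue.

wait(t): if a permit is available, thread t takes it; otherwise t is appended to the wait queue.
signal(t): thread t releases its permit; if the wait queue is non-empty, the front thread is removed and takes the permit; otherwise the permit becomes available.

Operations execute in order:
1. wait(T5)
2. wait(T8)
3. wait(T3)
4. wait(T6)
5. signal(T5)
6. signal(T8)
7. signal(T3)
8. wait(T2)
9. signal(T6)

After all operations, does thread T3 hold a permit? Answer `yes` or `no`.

Step 1: wait(T5) -> count=0 queue=[] holders={T5}
Step 2: wait(T8) -> count=0 queue=[T8] holders={T5}
Step 3: wait(T3) -> count=0 queue=[T8,T3] holders={T5}
Step 4: wait(T6) -> count=0 queue=[T8,T3,T6] holders={T5}
Step 5: signal(T5) -> count=0 queue=[T3,T6] holders={T8}
Step 6: signal(T8) -> count=0 queue=[T6] holders={T3}
Step 7: signal(T3) -> count=0 queue=[] holders={T6}
Step 8: wait(T2) -> count=0 queue=[T2] holders={T6}
Step 9: signal(T6) -> count=0 queue=[] holders={T2}
Final holders: {T2} -> T3 not in holders

Answer: no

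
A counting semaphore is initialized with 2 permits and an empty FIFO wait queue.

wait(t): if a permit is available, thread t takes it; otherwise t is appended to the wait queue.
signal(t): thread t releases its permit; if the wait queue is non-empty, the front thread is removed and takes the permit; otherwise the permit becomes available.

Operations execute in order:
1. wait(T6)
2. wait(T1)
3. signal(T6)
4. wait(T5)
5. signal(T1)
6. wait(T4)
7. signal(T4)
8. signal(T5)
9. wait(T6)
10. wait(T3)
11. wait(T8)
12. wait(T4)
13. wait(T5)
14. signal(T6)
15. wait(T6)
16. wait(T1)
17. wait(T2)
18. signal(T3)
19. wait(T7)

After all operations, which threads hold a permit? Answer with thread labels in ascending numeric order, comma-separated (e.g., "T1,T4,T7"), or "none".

Answer: T4,T8

Derivation:
Step 1: wait(T6) -> count=1 queue=[] holders={T6}
Step 2: wait(T1) -> count=0 queue=[] holders={T1,T6}
Step 3: signal(T6) -> count=1 queue=[] holders={T1}
Step 4: wait(T5) -> count=0 queue=[] holders={T1,T5}
Step 5: signal(T1) -> count=1 queue=[] holders={T5}
Step 6: wait(T4) -> count=0 queue=[] holders={T4,T5}
Step 7: signal(T4) -> count=1 queue=[] holders={T5}
Step 8: signal(T5) -> count=2 queue=[] holders={none}
Step 9: wait(T6) -> count=1 queue=[] holders={T6}
Step 10: wait(T3) -> count=0 queue=[] holders={T3,T6}
Step 11: wait(T8) -> count=0 queue=[T8] holders={T3,T6}
Step 12: wait(T4) -> count=0 queue=[T8,T4] holders={T3,T6}
Step 13: wait(T5) -> count=0 queue=[T8,T4,T5] holders={T3,T6}
Step 14: signal(T6) -> count=0 queue=[T4,T5] holders={T3,T8}
Step 15: wait(T6) -> count=0 queue=[T4,T5,T6] holders={T3,T8}
Step 16: wait(T1) -> count=0 queue=[T4,T5,T6,T1] holders={T3,T8}
Step 17: wait(T2) -> count=0 queue=[T4,T5,T6,T1,T2] holders={T3,T8}
Step 18: signal(T3) -> count=0 queue=[T5,T6,T1,T2] holders={T4,T8}
Step 19: wait(T7) -> count=0 queue=[T5,T6,T1,T2,T7] holders={T4,T8}
Final holders: T4,T8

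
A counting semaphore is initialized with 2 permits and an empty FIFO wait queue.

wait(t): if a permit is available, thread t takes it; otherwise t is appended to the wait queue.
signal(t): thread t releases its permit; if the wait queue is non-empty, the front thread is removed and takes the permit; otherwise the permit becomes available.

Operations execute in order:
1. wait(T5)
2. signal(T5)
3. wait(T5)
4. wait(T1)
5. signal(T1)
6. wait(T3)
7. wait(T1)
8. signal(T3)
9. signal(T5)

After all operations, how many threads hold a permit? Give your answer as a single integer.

Step 1: wait(T5) -> count=1 queue=[] holders={T5}
Step 2: signal(T5) -> count=2 queue=[] holders={none}
Step 3: wait(T5) -> count=1 queue=[] holders={T5}
Step 4: wait(T1) -> count=0 queue=[] holders={T1,T5}
Step 5: signal(T1) -> count=1 queue=[] holders={T5}
Step 6: wait(T3) -> count=0 queue=[] holders={T3,T5}
Step 7: wait(T1) -> count=0 queue=[T1] holders={T3,T5}
Step 8: signal(T3) -> count=0 queue=[] holders={T1,T5}
Step 9: signal(T5) -> count=1 queue=[] holders={T1}
Final holders: {T1} -> 1 thread(s)

Answer: 1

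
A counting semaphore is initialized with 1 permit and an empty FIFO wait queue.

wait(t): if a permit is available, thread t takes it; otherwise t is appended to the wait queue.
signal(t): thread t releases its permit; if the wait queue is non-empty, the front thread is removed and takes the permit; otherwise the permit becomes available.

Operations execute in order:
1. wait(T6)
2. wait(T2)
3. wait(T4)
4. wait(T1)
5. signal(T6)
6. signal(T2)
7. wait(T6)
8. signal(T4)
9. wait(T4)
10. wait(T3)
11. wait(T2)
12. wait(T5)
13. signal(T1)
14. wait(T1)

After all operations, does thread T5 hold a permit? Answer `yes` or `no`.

Answer: no

Derivation:
Step 1: wait(T6) -> count=0 queue=[] holders={T6}
Step 2: wait(T2) -> count=0 queue=[T2] holders={T6}
Step 3: wait(T4) -> count=0 queue=[T2,T4] holders={T6}
Step 4: wait(T1) -> count=0 queue=[T2,T4,T1] holders={T6}
Step 5: signal(T6) -> count=0 queue=[T4,T1] holders={T2}
Step 6: signal(T2) -> count=0 queue=[T1] holders={T4}
Step 7: wait(T6) -> count=0 queue=[T1,T6] holders={T4}
Step 8: signal(T4) -> count=0 queue=[T6] holders={T1}
Step 9: wait(T4) -> count=0 queue=[T6,T4] holders={T1}
Step 10: wait(T3) -> count=0 queue=[T6,T4,T3] holders={T1}
Step 11: wait(T2) -> count=0 queue=[T6,T4,T3,T2] holders={T1}
Step 12: wait(T5) -> count=0 queue=[T6,T4,T3,T2,T5] holders={T1}
Step 13: signal(T1) -> count=0 queue=[T4,T3,T2,T5] holders={T6}
Step 14: wait(T1) -> count=0 queue=[T4,T3,T2,T5,T1] holders={T6}
Final holders: {T6} -> T5 not in holders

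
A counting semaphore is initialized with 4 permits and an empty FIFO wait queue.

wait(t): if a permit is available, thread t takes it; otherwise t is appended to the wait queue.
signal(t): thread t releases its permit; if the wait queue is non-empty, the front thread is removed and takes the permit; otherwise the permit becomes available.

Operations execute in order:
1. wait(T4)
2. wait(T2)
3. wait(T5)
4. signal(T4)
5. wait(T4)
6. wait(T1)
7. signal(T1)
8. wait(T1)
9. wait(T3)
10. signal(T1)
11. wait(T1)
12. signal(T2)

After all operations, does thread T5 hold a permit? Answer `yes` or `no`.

Answer: yes

Derivation:
Step 1: wait(T4) -> count=3 queue=[] holders={T4}
Step 2: wait(T2) -> count=2 queue=[] holders={T2,T4}
Step 3: wait(T5) -> count=1 queue=[] holders={T2,T4,T5}
Step 4: signal(T4) -> count=2 queue=[] holders={T2,T5}
Step 5: wait(T4) -> count=1 queue=[] holders={T2,T4,T5}
Step 6: wait(T1) -> count=0 queue=[] holders={T1,T2,T4,T5}
Step 7: signal(T1) -> count=1 queue=[] holders={T2,T4,T5}
Step 8: wait(T1) -> count=0 queue=[] holders={T1,T2,T4,T5}
Step 9: wait(T3) -> count=0 queue=[T3] holders={T1,T2,T4,T5}
Step 10: signal(T1) -> count=0 queue=[] holders={T2,T3,T4,T5}
Step 11: wait(T1) -> count=0 queue=[T1] holders={T2,T3,T4,T5}
Step 12: signal(T2) -> count=0 queue=[] holders={T1,T3,T4,T5}
Final holders: {T1,T3,T4,T5} -> T5 in holders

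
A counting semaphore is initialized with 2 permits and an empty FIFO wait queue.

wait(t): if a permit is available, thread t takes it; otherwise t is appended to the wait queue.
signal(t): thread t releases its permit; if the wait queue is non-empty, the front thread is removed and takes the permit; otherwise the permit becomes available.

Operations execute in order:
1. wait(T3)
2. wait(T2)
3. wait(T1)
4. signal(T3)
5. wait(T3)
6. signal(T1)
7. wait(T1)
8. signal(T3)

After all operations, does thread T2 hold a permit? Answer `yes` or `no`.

Answer: yes

Derivation:
Step 1: wait(T3) -> count=1 queue=[] holders={T3}
Step 2: wait(T2) -> count=0 queue=[] holders={T2,T3}
Step 3: wait(T1) -> count=0 queue=[T1] holders={T2,T3}
Step 4: signal(T3) -> count=0 queue=[] holders={T1,T2}
Step 5: wait(T3) -> count=0 queue=[T3] holders={T1,T2}
Step 6: signal(T1) -> count=0 queue=[] holders={T2,T3}
Step 7: wait(T1) -> count=0 queue=[T1] holders={T2,T3}
Step 8: signal(T3) -> count=0 queue=[] holders={T1,T2}
Final holders: {T1,T2} -> T2 in holders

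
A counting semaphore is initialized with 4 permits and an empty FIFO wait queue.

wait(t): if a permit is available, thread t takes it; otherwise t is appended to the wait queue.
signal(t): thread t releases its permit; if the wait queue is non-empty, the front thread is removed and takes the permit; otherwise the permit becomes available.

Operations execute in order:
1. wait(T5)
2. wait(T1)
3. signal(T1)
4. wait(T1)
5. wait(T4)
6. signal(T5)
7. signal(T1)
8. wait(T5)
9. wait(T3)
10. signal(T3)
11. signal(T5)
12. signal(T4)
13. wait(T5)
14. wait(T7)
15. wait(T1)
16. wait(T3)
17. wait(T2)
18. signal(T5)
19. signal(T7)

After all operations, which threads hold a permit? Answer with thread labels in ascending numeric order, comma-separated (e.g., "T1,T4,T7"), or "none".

Answer: T1,T2,T3

Derivation:
Step 1: wait(T5) -> count=3 queue=[] holders={T5}
Step 2: wait(T1) -> count=2 queue=[] holders={T1,T5}
Step 3: signal(T1) -> count=3 queue=[] holders={T5}
Step 4: wait(T1) -> count=2 queue=[] holders={T1,T5}
Step 5: wait(T4) -> count=1 queue=[] holders={T1,T4,T5}
Step 6: signal(T5) -> count=2 queue=[] holders={T1,T4}
Step 7: signal(T1) -> count=3 queue=[] holders={T4}
Step 8: wait(T5) -> count=2 queue=[] holders={T4,T5}
Step 9: wait(T3) -> count=1 queue=[] holders={T3,T4,T5}
Step 10: signal(T3) -> count=2 queue=[] holders={T4,T5}
Step 11: signal(T5) -> count=3 queue=[] holders={T4}
Step 12: signal(T4) -> count=4 queue=[] holders={none}
Step 13: wait(T5) -> count=3 queue=[] holders={T5}
Step 14: wait(T7) -> count=2 queue=[] holders={T5,T7}
Step 15: wait(T1) -> count=1 queue=[] holders={T1,T5,T7}
Step 16: wait(T3) -> count=0 queue=[] holders={T1,T3,T5,T7}
Step 17: wait(T2) -> count=0 queue=[T2] holders={T1,T3,T5,T7}
Step 18: signal(T5) -> count=0 queue=[] holders={T1,T2,T3,T7}
Step 19: signal(T7) -> count=1 queue=[] holders={T1,T2,T3}
Final holders: T1,T2,T3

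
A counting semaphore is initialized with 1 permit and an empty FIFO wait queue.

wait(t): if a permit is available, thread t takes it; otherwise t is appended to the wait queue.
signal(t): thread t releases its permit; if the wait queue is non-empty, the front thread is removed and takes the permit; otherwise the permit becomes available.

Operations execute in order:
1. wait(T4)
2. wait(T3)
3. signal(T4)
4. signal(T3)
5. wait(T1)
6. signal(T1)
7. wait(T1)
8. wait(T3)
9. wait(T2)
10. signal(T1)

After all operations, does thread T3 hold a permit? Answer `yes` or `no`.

Step 1: wait(T4) -> count=0 queue=[] holders={T4}
Step 2: wait(T3) -> count=0 queue=[T3] holders={T4}
Step 3: signal(T4) -> count=0 queue=[] holders={T3}
Step 4: signal(T3) -> count=1 queue=[] holders={none}
Step 5: wait(T1) -> count=0 queue=[] holders={T1}
Step 6: signal(T1) -> count=1 queue=[] holders={none}
Step 7: wait(T1) -> count=0 queue=[] holders={T1}
Step 8: wait(T3) -> count=0 queue=[T3] holders={T1}
Step 9: wait(T2) -> count=0 queue=[T3,T2] holders={T1}
Step 10: signal(T1) -> count=0 queue=[T2] holders={T3}
Final holders: {T3} -> T3 in holders

Answer: yes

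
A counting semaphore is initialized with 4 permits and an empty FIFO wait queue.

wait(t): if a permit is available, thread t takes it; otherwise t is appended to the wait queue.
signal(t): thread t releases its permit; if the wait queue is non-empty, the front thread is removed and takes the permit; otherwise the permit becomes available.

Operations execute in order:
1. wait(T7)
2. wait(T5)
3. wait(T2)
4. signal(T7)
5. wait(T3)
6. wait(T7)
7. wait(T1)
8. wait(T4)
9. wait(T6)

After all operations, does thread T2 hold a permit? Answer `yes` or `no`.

Step 1: wait(T7) -> count=3 queue=[] holders={T7}
Step 2: wait(T5) -> count=2 queue=[] holders={T5,T7}
Step 3: wait(T2) -> count=1 queue=[] holders={T2,T5,T7}
Step 4: signal(T7) -> count=2 queue=[] holders={T2,T5}
Step 5: wait(T3) -> count=1 queue=[] holders={T2,T3,T5}
Step 6: wait(T7) -> count=0 queue=[] holders={T2,T3,T5,T7}
Step 7: wait(T1) -> count=0 queue=[T1] holders={T2,T3,T5,T7}
Step 8: wait(T4) -> count=0 queue=[T1,T4] holders={T2,T3,T5,T7}
Step 9: wait(T6) -> count=0 queue=[T1,T4,T6] holders={T2,T3,T5,T7}
Final holders: {T2,T3,T5,T7} -> T2 in holders

Answer: yes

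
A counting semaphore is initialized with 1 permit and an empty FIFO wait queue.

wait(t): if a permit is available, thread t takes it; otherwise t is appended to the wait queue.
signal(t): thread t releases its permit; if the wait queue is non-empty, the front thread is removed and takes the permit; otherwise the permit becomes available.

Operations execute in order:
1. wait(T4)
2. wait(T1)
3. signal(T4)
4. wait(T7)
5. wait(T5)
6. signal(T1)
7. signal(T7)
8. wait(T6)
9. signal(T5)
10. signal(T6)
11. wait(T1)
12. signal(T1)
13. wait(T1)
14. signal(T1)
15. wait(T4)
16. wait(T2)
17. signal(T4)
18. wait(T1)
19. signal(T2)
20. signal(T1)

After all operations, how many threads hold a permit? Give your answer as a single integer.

Step 1: wait(T4) -> count=0 queue=[] holders={T4}
Step 2: wait(T1) -> count=0 queue=[T1] holders={T4}
Step 3: signal(T4) -> count=0 queue=[] holders={T1}
Step 4: wait(T7) -> count=0 queue=[T7] holders={T1}
Step 5: wait(T5) -> count=0 queue=[T7,T5] holders={T1}
Step 6: signal(T1) -> count=0 queue=[T5] holders={T7}
Step 7: signal(T7) -> count=0 queue=[] holders={T5}
Step 8: wait(T6) -> count=0 queue=[T6] holders={T5}
Step 9: signal(T5) -> count=0 queue=[] holders={T6}
Step 10: signal(T6) -> count=1 queue=[] holders={none}
Step 11: wait(T1) -> count=0 queue=[] holders={T1}
Step 12: signal(T1) -> count=1 queue=[] holders={none}
Step 13: wait(T1) -> count=0 queue=[] holders={T1}
Step 14: signal(T1) -> count=1 queue=[] holders={none}
Step 15: wait(T4) -> count=0 queue=[] holders={T4}
Step 16: wait(T2) -> count=0 queue=[T2] holders={T4}
Step 17: signal(T4) -> count=0 queue=[] holders={T2}
Step 18: wait(T1) -> count=0 queue=[T1] holders={T2}
Step 19: signal(T2) -> count=0 queue=[] holders={T1}
Step 20: signal(T1) -> count=1 queue=[] holders={none}
Final holders: {none} -> 0 thread(s)

Answer: 0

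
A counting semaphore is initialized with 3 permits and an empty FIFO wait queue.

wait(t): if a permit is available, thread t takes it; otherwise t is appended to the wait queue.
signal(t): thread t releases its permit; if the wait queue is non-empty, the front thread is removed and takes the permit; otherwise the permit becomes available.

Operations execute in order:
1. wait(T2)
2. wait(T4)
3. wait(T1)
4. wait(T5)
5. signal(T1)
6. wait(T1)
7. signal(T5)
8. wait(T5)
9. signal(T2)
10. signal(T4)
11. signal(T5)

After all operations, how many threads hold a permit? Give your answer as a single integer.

Answer: 1

Derivation:
Step 1: wait(T2) -> count=2 queue=[] holders={T2}
Step 2: wait(T4) -> count=1 queue=[] holders={T2,T4}
Step 3: wait(T1) -> count=0 queue=[] holders={T1,T2,T4}
Step 4: wait(T5) -> count=0 queue=[T5] holders={T1,T2,T4}
Step 5: signal(T1) -> count=0 queue=[] holders={T2,T4,T5}
Step 6: wait(T1) -> count=0 queue=[T1] holders={T2,T4,T5}
Step 7: signal(T5) -> count=0 queue=[] holders={T1,T2,T4}
Step 8: wait(T5) -> count=0 queue=[T5] holders={T1,T2,T4}
Step 9: signal(T2) -> count=0 queue=[] holders={T1,T4,T5}
Step 10: signal(T4) -> count=1 queue=[] holders={T1,T5}
Step 11: signal(T5) -> count=2 queue=[] holders={T1}
Final holders: {T1} -> 1 thread(s)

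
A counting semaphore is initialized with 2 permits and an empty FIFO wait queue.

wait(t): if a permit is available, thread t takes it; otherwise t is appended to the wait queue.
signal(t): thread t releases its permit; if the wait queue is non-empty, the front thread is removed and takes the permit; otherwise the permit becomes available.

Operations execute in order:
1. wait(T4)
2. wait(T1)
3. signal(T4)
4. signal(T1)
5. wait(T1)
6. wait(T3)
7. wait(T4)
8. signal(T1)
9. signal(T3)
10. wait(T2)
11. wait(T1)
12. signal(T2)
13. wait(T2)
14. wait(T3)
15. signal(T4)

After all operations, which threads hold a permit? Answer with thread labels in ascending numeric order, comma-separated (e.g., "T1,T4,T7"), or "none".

Answer: T1,T2

Derivation:
Step 1: wait(T4) -> count=1 queue=[] holders={T4}
Step 2: wait(T1) -> count=0 queue=[] holders={T1,T4}
Step 3: signal(T4) -> count=1 queue=[] holders={T1}
Step 4: signal(T1) -> count=2 queue=[] holders={none}
Step 5: wait(T1) -> count=1 queue=[] holders={T1}
Step 6: wait(T3) -> count=0 queue=[] holders={T1,T3}
Step 7: wait(T4) -> count=0 queue=[T4] holders={T1,T3}
Step 8: signal(T1) -> count=0 queue=[] holders={T3,T4}
Step 9: signal(T3) -> count=1 queue=[] holders={T4}
Step 10: wait(T2) -> count=0 queue=[] holders={T2,T4}
Step 11: wait(T1) -> count=0 queue=[T1] holders={T2,T4}
Step 12: signal(T2) -> count=0 queue=[] holders={T1,T4}
Step 13: wait(T2) -> count=0 queue=[T2] holders={T1,T4}
Step 14: wait(T3) -> count=0 queue=[T2,T3] holders={T1,T4}
Step 15: signal(T4) -> count=0 queue=[T3] holders={T1,T2}
Final holders: T1,T2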